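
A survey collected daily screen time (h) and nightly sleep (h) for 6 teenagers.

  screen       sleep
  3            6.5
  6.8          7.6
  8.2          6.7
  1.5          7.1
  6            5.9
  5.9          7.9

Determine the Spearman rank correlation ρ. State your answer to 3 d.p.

Rank screen: 2, 5, 6, 1, 4, 3
Rank sleep: 2, 5, 3, 4, 1, 6
d = rank(screen) − rank(sleep): 0, 0, 3, -3, 3, -3; Σd² = 36
ρ = 1 − 6Σd² / [n(n²−1)] = 1 − 6×36 / (6×35) = 1 − 216/210 ≈ -0.029

-0.029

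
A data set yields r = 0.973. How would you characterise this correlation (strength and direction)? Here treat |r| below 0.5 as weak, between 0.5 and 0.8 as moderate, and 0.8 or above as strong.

strong positive

r = 0.973 > 0 so the relationship is positive.
|r| = 0.973, which falls in the strong range.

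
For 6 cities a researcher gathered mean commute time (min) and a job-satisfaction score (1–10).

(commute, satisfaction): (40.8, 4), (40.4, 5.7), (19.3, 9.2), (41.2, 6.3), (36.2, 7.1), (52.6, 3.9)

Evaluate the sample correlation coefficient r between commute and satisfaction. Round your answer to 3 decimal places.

n = 6, Σx = 230.5, Σy = 36.2, Σx² = 9443.93, Σy² = 238.44, Σxy = 1292.76
nΣxy − ΣxΣy = 7756.56 − 8344.1 = -587.54
nΣx² − (Σx)² = 56663.58 − 53130.25 = 3533.33; nΣy² − (Σy)² = 1430.64 − 1310.44 = 120.2
r = -587.54 / √(3533.33 × 120.2) = -587.54 / 651.6949 ≈ -0.902

-0.902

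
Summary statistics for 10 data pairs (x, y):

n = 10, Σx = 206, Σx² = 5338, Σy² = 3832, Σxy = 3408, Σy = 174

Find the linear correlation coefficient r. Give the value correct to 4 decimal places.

r = (nΣxy − ΣxΣy) / √[(nΣx² − (Σx)²)(nΣy² − (Σy)²)]
Numerator: 10×3408 − 206×174 = -1764
Denominator: √[(53380 − 42436)(38320 − 30276)] = √[10944 × 8044] = 9382.6188
r = -1764 / 9382.6188 ≈ -0.1880

-0.1880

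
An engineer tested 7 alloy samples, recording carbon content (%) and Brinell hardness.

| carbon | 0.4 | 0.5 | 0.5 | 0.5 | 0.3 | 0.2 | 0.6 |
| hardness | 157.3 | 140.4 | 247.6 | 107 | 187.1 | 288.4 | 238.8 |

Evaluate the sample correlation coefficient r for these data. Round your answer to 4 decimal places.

-0.3359

n = 7, Σx = 3, Σy = 1366.6, Σx² = 1.4, Σy² = 292416.62, Σxy = 567.51
nΣxy − ΣxΣy = 3972.57 − 4099.8 = -127.23
nΣx² − (Σx)² = 9.8 − 9 = 0.8; nΣy² − (Σy)² = 2046916.34 − 1867595.56 = 179320.78
r = -127.23 / √(0.8 × 179320.78) = -127.23 / 378.7567 ≈ -0.3359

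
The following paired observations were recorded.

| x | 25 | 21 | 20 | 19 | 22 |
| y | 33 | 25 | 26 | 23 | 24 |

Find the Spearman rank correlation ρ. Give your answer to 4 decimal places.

0.6000

Rank x: 5, 3, 2, 1, 4
Rank y: 5, 3, 4, 1, 2
d = rank(x) − rank(y): 0, 0, -2, 0, 2; Σd² = 8
ρ = 1 − 6Σd² / [n(n²−1)] = 1 − 6×8 / (5×24) = 1 − 48/120 ≈ 0.6000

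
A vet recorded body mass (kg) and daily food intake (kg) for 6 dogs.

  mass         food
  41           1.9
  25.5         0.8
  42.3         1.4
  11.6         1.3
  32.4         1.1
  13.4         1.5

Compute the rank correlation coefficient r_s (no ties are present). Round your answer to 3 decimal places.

Rank mass: 5, 3, 6, 1, 4, 2
Rank food: 6, 1, 4, 3, 2, 5
d = rank(mass) − rank(food): -1, 2, 2, -2, 2, -3; Σd² = 26
ρ = 1 − 6Σd² / [n(n²−1)] = 1 − 6×26 / (6×35) = 1 − 156/210 ≈ 0.257

0.257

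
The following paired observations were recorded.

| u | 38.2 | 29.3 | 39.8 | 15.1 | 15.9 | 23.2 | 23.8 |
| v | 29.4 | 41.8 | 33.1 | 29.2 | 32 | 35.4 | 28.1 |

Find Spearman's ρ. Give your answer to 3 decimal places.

Rank u: 6, 5, 7, 1, 2, 3, 4
Rank v: 3, 7, 5, 2, 4, 6, 1
d = rank(u) − rank(v): 3, -2, 2, -1, -2, -3, 3; Σd² = 40
ρ = 1 − 6Σd² / [n(n²−1)] = 1 − 6×40 / (7×48) = 1 − 240/336 ≈ 0.286

0.286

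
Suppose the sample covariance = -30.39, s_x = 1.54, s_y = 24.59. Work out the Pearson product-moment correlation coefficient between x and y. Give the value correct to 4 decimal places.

-0.8025

r = Cov(x,y) / (s_x · s_y) = -30.39 / (1.54 × 24.59)
  = -30.39 / 37.8686 ≈ -0.8025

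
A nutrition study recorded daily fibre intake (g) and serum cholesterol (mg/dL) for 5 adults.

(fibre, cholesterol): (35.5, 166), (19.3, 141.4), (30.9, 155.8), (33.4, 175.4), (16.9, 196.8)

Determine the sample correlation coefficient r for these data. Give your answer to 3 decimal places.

n = 5, Σx = 136, Σy = 835.4, Σx² = 3988.72, Σy² = 141319, Σxy = 22620.52
nΣxy − ΣxΣy = 113102.6 − 113614.4 = -511.8
nΣx² − (Σx)² = 19943.6 − 18496 = 1447.6; nΣy² − (Σy)² = 706595 − 697893.16 = 8701.84
r = -511.8 / √(1447.6 × 8701.84) = -511.8 / 3549.1948 ≈ -0.144

-0.144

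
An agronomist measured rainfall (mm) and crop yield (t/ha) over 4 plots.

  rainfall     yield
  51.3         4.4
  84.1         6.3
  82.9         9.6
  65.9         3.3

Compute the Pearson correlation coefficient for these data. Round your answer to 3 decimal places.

n = 4, Σx = 284.2, Σy = 23.6, Σx² = 20919.72, Σy² = 162.1, Σxy = 1768.86
nΣxy − ΣxΣy = 7075.44 − 6707.12 = 368.32
nΣx² − (Σx)² = 83678.88 − 80769.64 = 2909.24; nΣy² − (Σy)² = 648.4 − 556.96 = 91.44
r = 368.32 / √(2909.24 × 91.44) = 368.32 / 515.7721 ≈ 0.714

0.714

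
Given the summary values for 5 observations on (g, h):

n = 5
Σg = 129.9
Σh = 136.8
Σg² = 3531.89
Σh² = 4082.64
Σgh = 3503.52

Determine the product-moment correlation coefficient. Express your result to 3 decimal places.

r = (nΣgh − ΣgΣh) / √[(nΣg² − (Σg)²)(nΣh² − (Σh)²)]
Numerator: 5×3503.52 − 129.9×136.8 = -252.72
Denominator: √[(17659.45 − 16874.01)(20413.2 − 18714.24)] = √[785.44 × 1698.96] = 1155.1758
r = -252.72 / 1155.1758 ≈ -0.219

-0.219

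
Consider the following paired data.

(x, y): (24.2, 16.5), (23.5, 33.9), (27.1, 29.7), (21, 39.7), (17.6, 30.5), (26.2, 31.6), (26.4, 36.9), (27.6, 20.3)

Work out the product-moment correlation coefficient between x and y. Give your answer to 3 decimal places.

-0.276

n = 8, Σx = 193.6, Σy = 239.1, Σx² = 4768.22, Σy² = 7582.15, Σxy = 5733.68
nΣxy − ΣxΣy = 45869.44 − 46289.76 = -420.32
nΣx² − (Σx)² = 38145.76 − 37480.96 = 664.8; nΣy² − (Σy)² = 60657.2 − 57168.81 = 3488.39
r = -420.32 / √(664.8 × 3488.39) = -420.32 / 1522.8531 ≈ -0.276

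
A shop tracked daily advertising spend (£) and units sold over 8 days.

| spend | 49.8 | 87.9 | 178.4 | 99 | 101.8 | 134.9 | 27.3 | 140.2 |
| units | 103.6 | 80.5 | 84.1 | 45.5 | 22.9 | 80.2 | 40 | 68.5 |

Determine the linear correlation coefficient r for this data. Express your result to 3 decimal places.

0.193

n = 8, Σx = 819.3, Σy = 525.3, Σx² = 100796.59, Σy² = 39604.97, Σxy = 55589.07
nΣxy − ΣxΣy = 444712.56 − 430378.29 = 14334.27
nΣx² − (Σx)² = 806372.72 − 671252.49 = 135120.23; nΣy² − (Σy)² = 316839.76 − 275940.09 = 40899.67
r = 14334.27 / √(135120.23 × 40899.67) = 14334.27 / 74339.5777 ≈ 0.193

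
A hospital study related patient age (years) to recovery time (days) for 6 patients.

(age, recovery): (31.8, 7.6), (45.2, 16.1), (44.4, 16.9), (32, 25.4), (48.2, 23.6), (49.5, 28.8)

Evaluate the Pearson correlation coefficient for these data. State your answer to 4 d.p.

0.4596

n = 6, Σx = 251.1, Σy = 118.4, Σx² = 10823.13, Σy² = 2634.14, Σxy = 5095.68
nΣxy − ΣxΣy = 30574.08 − 29730.24 = 843.84
nΣx² − (Σx)² = 64938.78 − 63051.21 = 1887.57; nΣy² − (Σy)² = 15804.84 − 14018.56 = 1786.28
r = 843.84 / √(1887.57 × 1786.28) = 843.84 / 1836.2267 ≈ 0.4596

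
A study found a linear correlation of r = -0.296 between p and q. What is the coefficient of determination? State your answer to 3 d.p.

0.088

r² = (-0.296)² = 0.088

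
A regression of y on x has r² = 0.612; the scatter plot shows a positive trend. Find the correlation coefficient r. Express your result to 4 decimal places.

|r| = √0.612 = 0.7823
The association is positive, so r = 0.7823.

0.7823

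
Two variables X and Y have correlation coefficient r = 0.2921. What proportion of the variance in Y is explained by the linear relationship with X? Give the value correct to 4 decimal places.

0.0853

r² = (0.2921)² = 0.0853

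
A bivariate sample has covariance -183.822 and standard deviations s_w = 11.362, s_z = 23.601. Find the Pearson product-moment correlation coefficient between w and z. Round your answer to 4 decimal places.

-0.6855

r = Cov(w,z) / (s_w · s_z) = -183.822 / (11.362 × 23.601)
  = -183.822 / 268.1546 ≈ -0.6855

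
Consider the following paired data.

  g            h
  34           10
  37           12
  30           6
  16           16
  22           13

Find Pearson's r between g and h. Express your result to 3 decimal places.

n = 5, Σg = 139, Σh = 57, Σg² = 4165, Σh² = 705, Σgh = 1506
nΣgh − ΣgΣh = 7530 − 7923 = -393
nΣg² − (Σg)² = 20825 − 19321 = 1504; nΣh² − (Σh)² = 3525 − 3249 = 276
r = -393 / √(1504 × 276) = -393 / 644.2857 ≈ -0.610

-0.610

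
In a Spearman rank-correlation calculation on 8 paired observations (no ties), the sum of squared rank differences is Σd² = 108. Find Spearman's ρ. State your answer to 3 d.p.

ρ = 1 − 6Σd² / [n(n²−1)] = 1 − 6×108 / (8×63)
  = 1 − 648/504 = 1 − 1.2857 ≈ -0.286

-0.286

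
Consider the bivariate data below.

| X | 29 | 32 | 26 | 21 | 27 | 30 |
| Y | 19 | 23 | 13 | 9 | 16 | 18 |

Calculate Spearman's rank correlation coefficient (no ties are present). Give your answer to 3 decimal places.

0.943

Rank X: 4, 6, 2, 1, 3, 5
Rank Y: 5, 6, 2, 1, 3, 4
d = rank(X) − rank(Y): -1, 0, 0, 0, 0, 1; Σd² = 2
ρ = 1 − 6Σd² / [n(n²−1)] = 1 − 6×2 / (6×35) = 1 − 12/210 ≈ 0.943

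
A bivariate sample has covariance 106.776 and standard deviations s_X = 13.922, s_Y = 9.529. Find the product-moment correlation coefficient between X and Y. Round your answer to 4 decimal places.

r = Cov(X,Y) / (s_X · s_Y) = 106.776 / (13.922 × 9.529)
  = 106.776 / 132.6627 ≈ 0.8049

0.8049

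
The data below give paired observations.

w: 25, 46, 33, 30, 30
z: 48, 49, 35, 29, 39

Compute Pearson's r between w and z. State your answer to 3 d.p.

0.329

n = 5, Σw = 164, Σz = 200, Σw² = 5630, Σz² = 8292, Σwz = 6649
nΣwz − ΣwΣz = 33245 − 32800 = 445
nΣw² − (Σw)² = 28150 − 26896 = 1254; nΣz² − (Σz)² = 41460 − 40000 = 1460
r = 445 / √(1254 × 1460) = 445 / 1353.0854 ≈ 0.329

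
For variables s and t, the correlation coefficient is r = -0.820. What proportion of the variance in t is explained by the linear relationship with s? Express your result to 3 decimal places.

0.672

r² = (-0.820)² = 0.672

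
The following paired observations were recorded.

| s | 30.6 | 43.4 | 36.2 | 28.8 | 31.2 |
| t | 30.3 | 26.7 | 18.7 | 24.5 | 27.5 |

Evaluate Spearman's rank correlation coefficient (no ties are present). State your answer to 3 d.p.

-0.200

Rank s: 2, 5, 4, 1, 3
Rank t: 5, 3, 1, 2, 4
d = rank(s) − rank(t): -3, 2, 3, -1, -1; Σd² = 24
ρ = 1 − 6Σd² / [n(n²−1)] = 1 − 6×24 / (5×24) = 1 − 144/120 ≈ -0.200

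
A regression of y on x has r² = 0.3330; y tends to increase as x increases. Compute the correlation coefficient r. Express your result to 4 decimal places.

|r| = √0.3330 = 0.5771
The association is positive, so r = 0.5771.

0.5771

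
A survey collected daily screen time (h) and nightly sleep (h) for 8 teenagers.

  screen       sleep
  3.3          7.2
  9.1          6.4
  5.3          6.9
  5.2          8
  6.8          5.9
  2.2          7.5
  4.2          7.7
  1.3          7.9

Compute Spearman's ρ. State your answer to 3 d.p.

Rank screen: 3, 8, 6, 5, 7, 2, 4, 1
Rank sleep: 4, 2, 3, 8, 1, 5, 6, 7
d = rank(screen) − rank(sleep): -1, 6, 3, -3, 6, -3, -2, -6; Σd² = 140
ρ = 1 − 6Σd² / [n(n²−1)] = 1 − 6×140 / (8×63) = 1 − 840/504 ≈ -0.667

-0.667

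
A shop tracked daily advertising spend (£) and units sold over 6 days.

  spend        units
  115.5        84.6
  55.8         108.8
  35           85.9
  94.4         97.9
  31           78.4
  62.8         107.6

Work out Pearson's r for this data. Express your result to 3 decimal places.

0.116

n = 6, Σx = 394.5, Σy = 563.2, Σx² = 31495.09, Σy² = 53682.14, Σxy = 37278.28
nΣxy − ΣxΣy = 223669.68 − 222182.4 = 1487.28
nΣx² − (Σx)² = 188970.54 − 155630.25 = 33340.29; nΣy² − (Σy)² = 322092.84 − 317194.24 = 4898.6
r = 1487.28 / √(33340.29 × 4898.6) = 1487.28 / 12779.7005 ≈ 0.116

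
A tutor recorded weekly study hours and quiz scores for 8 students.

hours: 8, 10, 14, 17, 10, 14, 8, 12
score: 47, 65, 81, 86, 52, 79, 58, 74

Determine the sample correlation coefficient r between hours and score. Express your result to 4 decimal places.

0.9252

n = 8, Σx = 93, Σy = 542, Σx² = 1153, Σy² = 38176, Σxy = 6600
nΣxy − ΣxΣy = 52800 − 50406 = 2394
nΣx² − (Σx)² = 9224 − 8649 = 575; nΣy² − (Σy)² = 305408 − 293764 = 11644
r = 2394 / √(575 × 11644) = 2394 / 2587.5278 ≈ 0.9252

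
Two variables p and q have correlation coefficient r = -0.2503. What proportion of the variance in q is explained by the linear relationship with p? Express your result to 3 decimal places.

r² = (-0.2503)² = 0.063

0.063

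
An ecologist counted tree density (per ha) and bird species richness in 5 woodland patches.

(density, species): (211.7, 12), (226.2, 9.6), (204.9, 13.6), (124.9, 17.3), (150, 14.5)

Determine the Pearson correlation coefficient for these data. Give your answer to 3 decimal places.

n = 5, Σx = 917.7, Σy = 67, Σx² = 176067.35, Σy² = 930.66, Σxy = 11834.33
nΣxy − ΣxΣy = 59171.65 − 61485.9 = -2314.25
nΣx² − (Σx)² = 880336.75 − 842173.29 = 38163.46; nΣy² − (Σy)² = 4653.3 − 4489 = 164.3
r = -2314.25 / √(38163.46 × 164.3) = -2314.25 / 2504.0480 ≈ -0.924

-0.924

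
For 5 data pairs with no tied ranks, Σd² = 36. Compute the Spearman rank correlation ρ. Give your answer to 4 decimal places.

-0.8000

ρ = 1 − 6Σd² / [n(n²−1)] = 1 − 6×36 / (5×24)
  = 1 − 216/120 = 1 − 1.80000 ≈ -0.8000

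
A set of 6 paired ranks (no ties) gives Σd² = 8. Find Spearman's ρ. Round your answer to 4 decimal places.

0.7714

ρ = 1 − 6Σd² / [n(n²−1)] = 1 − 6×8 / (6×35)
  = 1 − 48/210 = 1 − 0.22857 ≈ 0.7714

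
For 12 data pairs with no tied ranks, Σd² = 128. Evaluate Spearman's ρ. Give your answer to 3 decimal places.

ρ = 1 − 6Σd² / [n(n²−1)] = 1 − 6×128 / (12×143)
  = 1 − 768/1716 = 1 − 0.4476 ≈ 0.552

0.552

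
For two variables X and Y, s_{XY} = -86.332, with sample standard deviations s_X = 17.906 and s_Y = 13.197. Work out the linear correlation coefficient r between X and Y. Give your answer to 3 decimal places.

r = Cov(X,Y) / (s_X · s_Y) = -86.332 / (17.906 × 13.197)
  = -86.332 / 236.3055 ≈ -0.365

-0.365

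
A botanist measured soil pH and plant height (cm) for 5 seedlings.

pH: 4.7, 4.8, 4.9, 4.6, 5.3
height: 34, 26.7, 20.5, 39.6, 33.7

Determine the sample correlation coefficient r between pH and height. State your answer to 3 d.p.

-0.211

n = 5, Σx = 24.3, Σy = 154.5, Σx² = 118.39, Σy² = 4992.99, Σxy = 749.18
nΣxy − ΣxΣy = 3745.9 − 3754.35 = -8.45
nΣx² − (Σx)² = 591.95 − 590.49 = 1.46; nΣy² − (Σy)² = 24964.95 − 23870.25 = 1094.7
r = -8.45 / √(1.46 × 1094.7) = -8.45 / 39.9783 ≈ -0.211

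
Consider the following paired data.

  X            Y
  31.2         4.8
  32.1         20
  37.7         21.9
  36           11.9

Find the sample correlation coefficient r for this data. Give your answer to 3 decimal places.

n = 4, ΣX = 137, ΣY = 58.6, ΣX² = 4721.14, ΣY² = 1044.26, ΣXY = 2045.79
nΣXY − ΣXΣY = 8183.16 − 8028.2 = 154.96
nΣX² − (ΣX)² = 18884.56 − 18769 = 115.56; nΣY² − (ΣY)² = 4177.04 − 3433.96 = 743.08
r = 154.96 / √(115.56 × 743.08) = 154.96 / 293.0364 ≈ 0.529

0.529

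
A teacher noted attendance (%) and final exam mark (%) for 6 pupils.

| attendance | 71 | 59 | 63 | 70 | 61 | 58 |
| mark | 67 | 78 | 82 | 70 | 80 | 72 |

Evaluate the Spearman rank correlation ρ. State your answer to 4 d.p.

Rank attendance: 6, 2, 4, 5, 3, 1
Rank mark: 1, 4, 6, 2, 5, 3
d = rank(attendance) − rank(mark): 5, -2, -2, 3, -2, -2; Σd² = 50
ρ = 1 − 6Σd² / [n(n²−1)] = 1 − 6×50 / (6×35) = 1 − 300/210 ≈ -0.4286

-0.4286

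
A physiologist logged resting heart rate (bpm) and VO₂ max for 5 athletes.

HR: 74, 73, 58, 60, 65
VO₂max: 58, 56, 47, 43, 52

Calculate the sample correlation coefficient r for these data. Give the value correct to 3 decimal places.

0.934

n = 5, Σx = 330, Σy = 256, Σx² = 21994, Σy² = 13262, Σxy = 17066
nΣxy − ΣxΣy = 85330 − 84480 = 850
nΣx² − (Σx)² = 109970 − 108900 = 1070; nΣy² − (Σy)² = 66310 − 65536 = 774
r = 850 / √(1070 × 774) = 850 / 910.0440 ≈ 0.934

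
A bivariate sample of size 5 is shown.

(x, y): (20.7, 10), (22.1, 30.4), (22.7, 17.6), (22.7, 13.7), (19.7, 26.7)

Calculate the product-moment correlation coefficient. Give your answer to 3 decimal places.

-0.177

n = 5, Σx = 107.9, Σy = 98.4, Σx² = 2335.57, Σy² = 2234.5, Σxy = 2115.34
nΣxy − ΣxΣy = 10576.7 − 10617.36 = -40.66
nΣx² − (Σx)² = 11677.85 − 11642.41 = 35.44; nΣy² − (Σy)² = 11172.5 − 9682.56 = 1489.94
r = -40.66 / √(35.44 × 1489.94) = -40.66 / 229.7901 ≈ -0.177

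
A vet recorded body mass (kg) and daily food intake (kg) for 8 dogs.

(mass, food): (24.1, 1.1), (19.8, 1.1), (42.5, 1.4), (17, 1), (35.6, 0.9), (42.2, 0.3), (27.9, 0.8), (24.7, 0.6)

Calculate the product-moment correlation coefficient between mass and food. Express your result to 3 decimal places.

-0.163

n = 8, Σx = 233.8, Σy = 7.2, Σx² = 7504.8, Σy² = 7.28, Σxy = 206.63
nΣxy − ΣxΣy = 1653.04 − 1683.36 = -30.32
nΣx² − (Σx)² = 60038.4 − 54662.44 = 5375.96; nΣy² − (Σy)² = 58.24 − 51.84 = 6.4
r = -30.32 / √(5375.96 × 6.4) = -30.32 / 185.4889 ≈ -0.163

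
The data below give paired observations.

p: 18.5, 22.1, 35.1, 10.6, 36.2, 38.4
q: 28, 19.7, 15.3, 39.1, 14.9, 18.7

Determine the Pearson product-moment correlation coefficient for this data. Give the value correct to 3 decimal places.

-0.897

n = 6, Σp = 160.9, Σq = 135.7, Σp² = 4960.03, Σq² = 3506.69, Σpq = 3162.32
nΣpq − ΣpΣq = 18973.92 − 21834.13 = -2860.21
nΣp² − (Σp)² = 29760.18 − 25888.81 = 3871.37; nΣq² − (Σq)² = 21040.14 − 18414.49 = 2625.65
r = -2860.21 / √(3871.37 × 2625.65) = -2860.21 / 3188.2382 ≈ -0.897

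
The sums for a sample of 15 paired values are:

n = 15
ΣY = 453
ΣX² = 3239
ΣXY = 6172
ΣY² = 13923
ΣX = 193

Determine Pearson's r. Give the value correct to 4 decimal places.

0.8023

r = (nΣXY − ΣXΣY) / √[(nΣX² − (ΣX)²)(nΣY² − (ΣY)²)]
Numerator: 15×6172 − 193×453 = 5151
Denominator: √[(48585 − 37249)(208845 − 205209)] = √[11336 × 3636] = 6420.1009
r = 5151 / 6420.1009 ≈ 0.8023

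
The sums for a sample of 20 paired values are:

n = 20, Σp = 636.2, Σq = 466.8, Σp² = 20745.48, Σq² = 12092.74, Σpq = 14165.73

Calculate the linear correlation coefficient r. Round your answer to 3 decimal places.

-0.876

r = (nΣpq − ΣpΣq) / √[(nΣp² − (Σp)²)(nΣq² − (Σq)²)]
Numerator: 20×14165.73 − 636.2×466.8 = -13663.56
Denominator: √[(414909.6 − 404750.44)(241854.8 − 217902.24)] = √[10159.16 × 23952.56] = 15599.2913
r = -13663.56 / 15599.2913 ≈ -0.876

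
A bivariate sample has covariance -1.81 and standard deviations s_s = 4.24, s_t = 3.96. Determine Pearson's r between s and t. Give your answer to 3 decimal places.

r = Cov(s,t) / (s_s · s_t) = -1.81 / (4.24 × 3.96)
  = -1.81 / 16.7904 ≈ -0.108

-0.108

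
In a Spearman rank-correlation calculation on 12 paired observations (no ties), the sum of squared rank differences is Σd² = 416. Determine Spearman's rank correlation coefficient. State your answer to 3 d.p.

-0.455

ρ = 1 − 6Σd² / [n(n²−1)] = 1 − 6×416 / (12×143)
  = 1 − 2496/1716 = 1 − 1.4545 ≈ -0.455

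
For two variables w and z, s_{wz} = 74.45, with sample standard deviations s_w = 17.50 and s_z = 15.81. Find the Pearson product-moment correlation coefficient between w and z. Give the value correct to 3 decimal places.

r = Cov(w,z) / (s_w · s_z) = 74.45 / (17.50 × 15.81)
  = 74.45 / 276.6750 ≈ 0.269

0.269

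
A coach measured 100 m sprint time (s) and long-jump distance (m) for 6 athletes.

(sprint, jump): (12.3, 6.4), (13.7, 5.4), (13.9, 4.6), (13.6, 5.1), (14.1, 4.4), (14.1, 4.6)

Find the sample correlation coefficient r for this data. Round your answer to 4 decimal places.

-0.9569

n = 6, Σx = 81.7, Σy = 30.5, Σx² = 1114.77, Σy² = 157.81, Σxy = 412.9
nΣxy − ΣxΣy = 2477.4 − 2491.85 = -14.45
nΣx² − (Σx)² = 6688.62 − 6674.89 = 13.73; nΣy² − (Σy)² = 946.86 − 930.25 = 16.61
r = -14.45 / √(13.73 × 16.61) = -14.45 / 15.1015 ≈ -0.9569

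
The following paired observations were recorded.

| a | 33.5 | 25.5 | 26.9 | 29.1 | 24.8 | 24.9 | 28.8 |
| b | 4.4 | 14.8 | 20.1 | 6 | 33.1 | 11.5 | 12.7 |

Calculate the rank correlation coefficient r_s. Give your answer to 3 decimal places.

Rank a: 7, 3, 4, 6, 1, 2, 5
Rank b: 1, 5, 6, 2, 7, 3, 4
d = rank(a) − rank(b): 6, -2, -2, 4, -6, -1, 1; Σd² = 98
ρ = 1 − 6Σd² / [n(n²−1)] = 1 − 6×98 / (7×48) = 1 − 588/336 ≈ -0.750

-0.750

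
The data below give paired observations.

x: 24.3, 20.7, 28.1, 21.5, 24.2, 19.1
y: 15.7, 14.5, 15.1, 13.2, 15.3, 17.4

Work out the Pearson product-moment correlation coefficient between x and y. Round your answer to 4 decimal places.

-0.1662

n = 6, Σx = 137.9, Σy = 91.2, Σx² = 3221.29, Σy² = 1395.84, Σxy = 2092.37
nΣxy − ΣxΣy = 12554.22 − 12576.48 = -22.26
nΣx² − (Σx)² = 19327.74 − 19016.41 = 311.33; nΣy² − (Σy)² = 8375.04 − 8317.44 = 57.6
r = -22.26 / √(311.33 × 57.6) = -22.26 / 133.9127 ≈ -0.1662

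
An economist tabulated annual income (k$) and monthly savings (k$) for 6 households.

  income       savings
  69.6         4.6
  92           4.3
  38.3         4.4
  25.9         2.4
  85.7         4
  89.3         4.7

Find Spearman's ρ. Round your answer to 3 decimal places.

Rank income: 3, 6, 2, 1, 4, 5
Rank savings: 5, 3, 4, 1, 2, 6
d = rank(income) − rank(savings): -2, 3, -2, 0, 2, -1; Σd² = 22
ρ = 1 − 6Σd² / [n(n²−1)] = 1 − 6×22 / (6×35) = 1 − 132/210 ≈ 0.371

0.371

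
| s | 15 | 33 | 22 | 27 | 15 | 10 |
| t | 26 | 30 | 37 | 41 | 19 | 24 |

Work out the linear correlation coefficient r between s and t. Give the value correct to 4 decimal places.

n = 6, Σs = 122, Σt = 177, Σs² = 2852, Σt² = 5563, Σst = 3826
nΣst − ΣsΣt = 22956 − 21594 = 1362
nΣs² − (Σs)² = 17112 − 14884 = 2228; nΣt² − (Σt)² = 33378 − 31329 = 2049
r = 1362 / √(2228 × 2049) = 1362 / 2136.6263 ≈ 0.6375

0.6375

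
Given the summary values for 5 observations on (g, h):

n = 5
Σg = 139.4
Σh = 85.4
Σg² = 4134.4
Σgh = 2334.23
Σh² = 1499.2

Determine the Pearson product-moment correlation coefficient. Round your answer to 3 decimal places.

r = (nΣgh − ΣgΣh) / √[(nΣg² − (Σg)²)(nΣh² − (Σh)²)]
Numerator: 5×2334.23 − 139.4×85.4 = -233.61
Denominator: √[(20672 − 19432.36)(7496 − 7293.16)] = √[1239.64 × 202.84] = 501.4465
r = -233.61 / 501.4465 ≈ -0.466

-0.466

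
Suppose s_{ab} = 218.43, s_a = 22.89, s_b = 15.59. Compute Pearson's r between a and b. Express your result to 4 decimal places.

0.6121

r = Cov(a,b) / (s_a · s_b) = 218.43 / (22.89 × 15.59)
  = 218.43 / 356.8551 ≈ 0.6121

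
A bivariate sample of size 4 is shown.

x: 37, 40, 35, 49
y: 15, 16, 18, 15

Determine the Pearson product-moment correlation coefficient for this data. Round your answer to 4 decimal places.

-0.6098

n = 4, Σx = 161, Σy = 64, Σx² = 6595, Σy² = 1030, Σxy = 2560
nΣxy − ΣxΣy = 10240 − 10304 = -64
nΣx² − (Σx)² = 26380 − 25921 = 459; nΣy² − (Σy)² = 4120 − 4096 = 24
r = -64 / √(459 × 24) = -64 / 104.9571 ≈ -0.6098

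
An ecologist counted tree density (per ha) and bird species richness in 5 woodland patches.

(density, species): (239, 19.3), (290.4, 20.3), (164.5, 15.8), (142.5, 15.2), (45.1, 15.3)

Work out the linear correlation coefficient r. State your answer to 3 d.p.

n = 5, Σx = 881.5, Σy = 85.9, Σx² = 190853.67, Σy² = 1499.35, Σxy = 15962.95
nΣxy − ΣxΣy = 79814.75 − 75720.85 = 4093.9
nΣx² − (Σx)² = 954268.35 − 777042.25 = 177226.1; nΣy² − (Σy)² = 7496.75 − 7378.81 = 117.94
r = 4093.9 / √(177226.1 × 117.94) = 4093.9 / 4571.8756 ≈ 0.895

0.895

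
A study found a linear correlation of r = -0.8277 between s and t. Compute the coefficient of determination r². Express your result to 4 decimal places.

0.6851

r² = (-0.8277)² = 0.6851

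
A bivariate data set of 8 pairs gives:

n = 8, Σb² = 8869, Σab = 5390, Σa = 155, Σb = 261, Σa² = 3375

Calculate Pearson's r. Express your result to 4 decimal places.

0.9183

r = (nΣab − ΣaΣb) / √[(nΣa² − (Σa)²)(nΣb² − (Σb)²)]
Numerator: 8×5390 − 155×261 = 2665
Denominator: √[(27000 − 24025)(70952 − 68121)] = √[2975 × 2831] = 2902.1070
r = 2665 / 2902.1070 ≈ 0.9183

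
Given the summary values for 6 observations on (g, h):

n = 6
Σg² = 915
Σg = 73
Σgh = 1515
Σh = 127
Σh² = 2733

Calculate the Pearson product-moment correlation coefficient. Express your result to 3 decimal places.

-0.870

r = (nΣgh − ΣgΣh) / √[(nΣg² − (Σg)²)(nΣh² − (Σh)²)]
Numerator: 6×1515 − 73×127 = -181
Denominator: √[(5490 − 5329)(16398 − 16129)] = √[161 × 269] = 208.1081
r = -181 / 208.1081 ≈ -0.870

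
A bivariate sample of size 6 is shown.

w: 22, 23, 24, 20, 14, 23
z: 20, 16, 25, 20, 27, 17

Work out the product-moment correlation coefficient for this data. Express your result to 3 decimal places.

n = 6, Σw = 126, Σz = 125, Σw² = 2714, Σz² = 2699, Σwz = 2577
nΣwz − ΣwΣz = 15462 − 15750 = -288
nΣw² − (Σw)² = 16284 − 15876 = 408; nΣz² − (Σz)² = 16194 − 15625 = 569
r = -288 / √(408 × 569) = -288 / 481.8215 ≈ -0.598

-0.598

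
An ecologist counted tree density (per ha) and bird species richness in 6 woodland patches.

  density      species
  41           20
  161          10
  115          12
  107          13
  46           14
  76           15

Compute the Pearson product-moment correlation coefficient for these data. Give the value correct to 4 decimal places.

-0.8452

n = 6, Σx = 546, Σy = 84, Σx² = 60168, Σy² = 1234, Σxy = 6985
nΣxy − ΣxΣy = 41910 − 45864 = -3954
nΣx² − (Σx)² = 361008 − 298116 = 62892; nΣy² − (Σy)² = 7404 − 7056 = 348
r = -3954 / √(62892 × 348) = -3954 / 4678.2920 ≈ -0.8452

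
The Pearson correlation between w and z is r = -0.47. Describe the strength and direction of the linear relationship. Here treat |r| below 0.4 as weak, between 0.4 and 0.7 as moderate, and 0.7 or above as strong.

moderate negative

r = -0.47 < 0 so the relationship is negative.
|r| = 0.47, which falls in the moderate range.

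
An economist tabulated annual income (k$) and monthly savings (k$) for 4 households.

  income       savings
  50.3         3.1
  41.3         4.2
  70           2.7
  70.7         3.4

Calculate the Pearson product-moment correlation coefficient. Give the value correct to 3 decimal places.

n = 4, Σx = 232.3, Σy = 13.4, Σx² = 14134.27, Σy² = 46.1, Σxy = 758.77
nΣxy − ΣxΣy = 3035.08 − 3112.82 = -77.74
nΣx² − (Σx)² = 56537.08 − 53963.29 = 2573.79; nΣy² − (Σy)² = 184.4 − 179.56 = 4.84
r = -77.74 / √(2573.79 × 4.84) = -77.74 / 111.6116 ≈ -0.697

-0.697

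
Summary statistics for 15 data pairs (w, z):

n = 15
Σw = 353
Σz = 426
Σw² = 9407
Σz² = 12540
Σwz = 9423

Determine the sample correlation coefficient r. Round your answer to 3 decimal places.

-0.864

r = (nΣwz − ΣwΣz) / √[(nΣw² − (Σw)²)(nΣz² − (Σz)²)]
Numerator: 15×9423 − 353×426 = -9033
Denominator: √[(141105 − 124609)(188100 − 181476)] = √[16496 × 6624] = 10453.2054
r = -9033 / 10453.2054 ≈ -0.864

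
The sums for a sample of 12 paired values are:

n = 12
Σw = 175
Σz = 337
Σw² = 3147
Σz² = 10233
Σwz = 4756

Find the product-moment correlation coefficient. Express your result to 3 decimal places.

-0.234

r = (nΣwz − ΣwΣz) / √[(nΣw² − (Σw)²)(nΣz² − (Σz)²)]
Numerator: 12×4756 − 175×337 = -1903
Denominator: √[(37764 − 30625)(122796 − 113569)] = √[7139 × 9227] = 8116.1292
r = -1903 / 8116.1292 ≈ -0.234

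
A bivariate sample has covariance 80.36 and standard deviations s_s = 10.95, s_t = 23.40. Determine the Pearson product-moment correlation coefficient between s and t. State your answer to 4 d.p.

0.3136

r = Cov(s,t) / (s_s · s_t) = 80.36 / (10.95 × 23.40)
  = 80.36 / 256.2300 ≈ 0.3136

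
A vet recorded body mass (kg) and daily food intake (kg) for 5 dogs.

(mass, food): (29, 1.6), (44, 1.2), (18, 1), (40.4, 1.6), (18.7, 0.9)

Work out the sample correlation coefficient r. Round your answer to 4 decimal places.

n = 5, Σx = 150.1, Σy = 6.3, Σx² = 5082.85, Σy² = 8.37, Σxy = 198.67
nΣxy − ΣxΣy = 993.35 − 945.63 = 47.72
nΣx² − (Σx)² = 25414.25 − 22530.01 = 2884.24; nΣy² − (Σy)² = 41.85 − 39.69 = 2.16
r = 47.72 / √(2884.24 × 2.16) = 47.72 / 78.9301 ≈ 0.6046

0.6046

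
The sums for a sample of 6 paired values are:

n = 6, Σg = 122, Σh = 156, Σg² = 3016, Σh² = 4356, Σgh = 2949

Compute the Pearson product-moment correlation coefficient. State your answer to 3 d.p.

r = (nΣgh − ΣgΣh) / √[(nΣg² − (Σg)²)(nΣh² − (Σh)²)]
Numerator: 6×2949 − 122×156 = -1338
Denominator: √[(18096 − 14884)(26136 − 24336)] = √[3212 × 1800] = 2404.4958
r = -1338 / 2404.4958 ≈ -0.556

-0.556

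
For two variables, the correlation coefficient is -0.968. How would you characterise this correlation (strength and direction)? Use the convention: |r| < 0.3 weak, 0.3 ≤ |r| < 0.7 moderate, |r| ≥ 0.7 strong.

r = -0.968 < 0 so the relationship is negative.
|r| = 0.968, which falls in the strong range.

strong negative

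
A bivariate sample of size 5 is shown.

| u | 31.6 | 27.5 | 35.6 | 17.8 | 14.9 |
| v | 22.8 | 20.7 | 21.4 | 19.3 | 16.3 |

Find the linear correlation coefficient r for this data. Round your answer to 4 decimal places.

n = 5, Σu = 127.4, Σv = 100.5, Σu² = 3561.02, Σv² = 2044.47, Σuv = 2637.98
nΣuv − ΣuΣv = 13189.9 − 12803.7 = 386.2
nΣu² − (Σu)² = 17805.1 − 16230.76 = 1574.34; nΣv² − (Σv)² = 10222.35 − 10100.25 = 122.1
r = 386.2 / √(1574.34 × 122.1) = 386.2 / 438.4369 ≈ 0.8809

0.8809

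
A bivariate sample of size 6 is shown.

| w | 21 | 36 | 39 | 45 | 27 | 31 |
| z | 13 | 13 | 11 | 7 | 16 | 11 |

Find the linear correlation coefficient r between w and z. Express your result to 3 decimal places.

-0.749

n = 6, Σw = 199, Σz = 71, Σw² = 6973, Σz² = 885, Σwz = 2258
nΣwz − ΣwΣz = 13548 − 14129 = -581
nΣw² − (Σw)² = 41838 − 39601 = 2237; nΣz² − (Σz)² = 5310 − 5041 = 269
r = -581 / √(2237 × 269) = -581 / 775.7274 ≈ -0.749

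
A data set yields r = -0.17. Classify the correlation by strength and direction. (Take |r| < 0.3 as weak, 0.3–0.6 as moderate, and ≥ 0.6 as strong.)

r = -0.17 < 0 so the relationship is negative.
|r| = 0.17, which falls in the weak range.

weak negative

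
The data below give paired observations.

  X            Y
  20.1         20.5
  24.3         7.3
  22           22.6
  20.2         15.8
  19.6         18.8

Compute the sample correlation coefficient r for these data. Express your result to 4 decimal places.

-0.6731

n = 5, ΣX = 106.2, ΣY = 85, ΣX² = 2270.7, ΣY² = 1587.38, ΣXY = 1774.28
nΣXY − ΣXΣY = 8871.4 − 9027 = -155.6
nΣX² − (ΣX)² = 11353.5 − 11278.44 = 75.06; nΣY² − (ΣY)² = 7936.9 − 7225 = 711.9
r = -155.6 / √(75.06 × 711.9) = -155.6 / 231.1606 ≈ -0.6731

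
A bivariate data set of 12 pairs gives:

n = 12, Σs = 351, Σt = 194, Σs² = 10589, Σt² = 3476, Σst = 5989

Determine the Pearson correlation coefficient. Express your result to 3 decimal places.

r = (nΣst − ΣsΣt) / √[(nΣs² − (Σs)²)(nΣt² − (Σt)²)]
Numerator: 12×5989 − 351×194 = 3774
Denominator: √[(127068 − 123201)(41712 − 37636)] = √[3867 × 4076] = 3970.1249
r = 3774 / 3970.1249 ≈ 0.951

0.951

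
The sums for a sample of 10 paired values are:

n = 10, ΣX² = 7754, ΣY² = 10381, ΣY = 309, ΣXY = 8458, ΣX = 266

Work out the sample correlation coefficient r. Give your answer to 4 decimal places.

0.3174

r = (nΣXY − ΣXΣY) / √[(nΣX² − (ΣX)²)(nΣY² − (ΣY)²)]
Numerator: 10×8458 − 266×309 = 2386
Denominator: √[(77540 − 70756)(103810 − 95481)] = √[6784 × 8329] = 7516.9100
r = 2386 / 7516.9100 ≈ 0.3174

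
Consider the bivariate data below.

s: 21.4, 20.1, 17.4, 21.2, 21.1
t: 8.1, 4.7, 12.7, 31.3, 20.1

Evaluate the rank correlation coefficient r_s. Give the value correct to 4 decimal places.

Rank s: 5, 2, 1, 4, 3
Rank t: 2, 1, 3, 5, 4
d = rank(s) − rank(t): 3, 1, -2, -1, -1; Σd² = 16
ρ = 1 − 6Σd² / [n(n²−1)] = 1 − 6×16 / (5×24) = 1 − 96/120 ≈ 0.2000

0.2000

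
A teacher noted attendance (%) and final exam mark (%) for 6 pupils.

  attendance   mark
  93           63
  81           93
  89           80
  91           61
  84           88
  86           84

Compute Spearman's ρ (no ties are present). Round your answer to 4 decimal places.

-0.9429

Rank attendance: 6, 1, 4, 5, 2, 3
Rank mark: 2, 6, 3, 1, 5, 4
d = rank(attendance) − rank(mark): 4, -5, 1, 4, -3, -1; Σd² = 68
ρ = 1 − 6Σd² / [n(n²−1)] = 1 − 6×68 / (6×35) = 1 − 408/210 ≈ -0.9429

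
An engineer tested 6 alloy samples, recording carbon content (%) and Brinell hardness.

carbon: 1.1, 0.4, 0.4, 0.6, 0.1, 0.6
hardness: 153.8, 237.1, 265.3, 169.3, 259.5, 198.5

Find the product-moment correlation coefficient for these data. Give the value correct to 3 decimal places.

n = 6, Σx = 3.2, Σy = 1283.5, Σx² = 2.26, Σy² = 285659.93, Σxy = 616.77
nΣxy − ΣxΣy = 3700.62 − 4107.2 = -406.58
nΣx² − (Σx)² = 13.56 − 10.24 = 3.32; nΣy² − (Σy)² = 1713959.58 − 1647372.25 = 66587.33
r = -406.58 / √(3.32 × 66587.33) = -406.58 / 470.1807 ≈ -0.865

-0.865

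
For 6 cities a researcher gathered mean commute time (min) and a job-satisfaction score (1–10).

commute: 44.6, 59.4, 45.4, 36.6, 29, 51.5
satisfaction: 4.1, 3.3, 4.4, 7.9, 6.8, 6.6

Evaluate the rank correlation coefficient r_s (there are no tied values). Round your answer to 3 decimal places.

Rank commute: 3, 6, 4, 2, 1, 5
Rank satisfaction: 2, 1, 3, 6, 5, 4
d = rank(commute) − rank(satisfaction): 1, 5, 1, -4, -4, 1; Σd² = 60
ρ = 1 − 6Σd² / [n(n²−1)] = 1 − 6×60 / (6×35) = 1 − 360/210 ≈ -0.714

-0.714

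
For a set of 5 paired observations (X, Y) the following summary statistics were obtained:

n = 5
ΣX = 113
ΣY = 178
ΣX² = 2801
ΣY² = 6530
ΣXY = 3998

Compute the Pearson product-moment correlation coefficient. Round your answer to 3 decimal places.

r = (nΣXY − ΣXΣY) / √[(nΣX² − (ΣX)²)(nΣY² − (ΣY)²)]
Numerator: 5×3998 − 113×178 = -124
Denominator: √[(14005 − 12769)(32650 − 31684)] = √[1236 × 966] = 1092.6921
r = -124 / 1092.6921 ≈ -0.113

-0.113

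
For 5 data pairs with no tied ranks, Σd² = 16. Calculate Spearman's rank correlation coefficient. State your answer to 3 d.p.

ρ = 1 − 6Σd² / [n(n²−1)] = 1 − 6×16 / (5×24)
  = 1 − 96/120 = 1 − 0.8000 ≈ 0.200

0.200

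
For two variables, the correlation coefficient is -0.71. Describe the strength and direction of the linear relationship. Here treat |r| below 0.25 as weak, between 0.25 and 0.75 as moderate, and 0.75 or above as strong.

r = -0.71 < 0 so the relationship is negative.
|r| = 0.71, which falls in the moderate range.

moderate negative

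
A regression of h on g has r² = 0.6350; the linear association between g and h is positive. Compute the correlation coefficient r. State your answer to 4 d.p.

0.7969

|r| = √0.6350 = 0.7969
The association is positive, so r = 0.7969.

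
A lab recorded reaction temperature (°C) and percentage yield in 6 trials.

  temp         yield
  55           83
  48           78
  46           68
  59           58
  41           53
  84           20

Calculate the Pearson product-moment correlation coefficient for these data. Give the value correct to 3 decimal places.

-0.728

n = 6, Σx = 333, Σy = 360, Σx² = 19663, Σy² = 24170, Σxy = 18712
nΣxy − ΣxΣy = 112272 − 119880 = -7608
nΣx² − (Σx)² = 117978 − 110889 = 7089; nΣy² − (Σy)² = 145020 − 129600 = 15420
r = -7608 / √(7089 × 15420) = -7608 / 10455.2561 ≈ -0.728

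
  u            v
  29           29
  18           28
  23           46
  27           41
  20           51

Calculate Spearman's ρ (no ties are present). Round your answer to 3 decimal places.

0.000

Rank u: 5, 1, 3, 4, 2
Rank v: 2, 1, 4, 3, 5
d = rank(u) − rank(v): 3, 0, -1, 1, -3; Σd² = 20
ρ = 1 − 6Σd² / [n(n²−1)] = 1 − 6×20 / (5×24) = 1 − 120/120 ≈ 0.000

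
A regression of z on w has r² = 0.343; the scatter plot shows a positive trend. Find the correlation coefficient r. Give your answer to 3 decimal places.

|r| = √0.343 = 0.586
The association is positive, so r = 0.586.

0.586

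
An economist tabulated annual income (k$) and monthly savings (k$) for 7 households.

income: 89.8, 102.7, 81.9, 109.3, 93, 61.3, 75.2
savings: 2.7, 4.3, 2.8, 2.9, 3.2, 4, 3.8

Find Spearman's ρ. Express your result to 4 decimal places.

Rank income: 4, 6, 3, 7, 5, 1, 2
Rank savings: 1, 7, 2, 3, 4, 6, 5
d = rank(income) − rank(savings): 3, -1, 1, 4, 1, -5, -3; Σd² = 62
ρ = 1 − 6Σd² / [n(n²−1)] = 1 − 6×62 / (7×48) = 1 − 372/336 ≈ -0.1071

-0.1071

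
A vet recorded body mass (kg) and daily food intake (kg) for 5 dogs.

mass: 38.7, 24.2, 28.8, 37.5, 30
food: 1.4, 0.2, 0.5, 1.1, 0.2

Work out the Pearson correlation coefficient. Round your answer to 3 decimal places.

n = 5, Σx = 159.2, Σy = 3.4, Σx² = 5219.02, Σy² = 3.5, Σxy = 120.67
nΣxy − ΣxΣy = 603.35 − 541.28 = 62.07
nΣx² − (Σx)² = 26095.1 − 25344.64 = 750.46; nΣy² − (Σy)² = 17.5 − 11.56 = 5.94
r = 62.07 / √(750.46 × 5.94) = 62.07 / 66.7663 ≈ 0.930

0.930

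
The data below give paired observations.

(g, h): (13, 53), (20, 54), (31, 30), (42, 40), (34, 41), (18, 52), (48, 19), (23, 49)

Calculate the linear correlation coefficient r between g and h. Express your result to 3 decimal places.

n = 8, Σg = 229, Σh = 338, Σg² = 7607, Σh² = 15372, Σgh = 8748
nΣgh − ΣgΣh = 69984 − 77402 = -7418
nΣg² − (Σg)² = 60856 − 52441 = 8415; nΣh² − (Σh)² = 122976 − 114244 = 8732
r = -7418 / √(8415 × 8732) = -7418 / 8572.0348 ≈ -0.865

-0.865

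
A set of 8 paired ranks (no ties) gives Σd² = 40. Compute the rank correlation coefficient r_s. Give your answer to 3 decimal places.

ρ = 1 − 6Σd² / [n(n²−1)] = 1 − 6×40 / (8×63)
  = 1 − 240/504 = 1 − 0.4762 ≈ 0.524

0.524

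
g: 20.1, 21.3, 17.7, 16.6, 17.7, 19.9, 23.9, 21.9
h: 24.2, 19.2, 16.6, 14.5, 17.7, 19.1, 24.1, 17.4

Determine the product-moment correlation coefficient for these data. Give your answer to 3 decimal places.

0.697

n = 8, Σg = 159.1, Σh = 152.8, Σg² = 3206.67, Σh² = 3001.76, Σgh = 3080.33
nΣgh − ΣgΣh = 24642.64 − 24310.48 = 332.16
nΣg² − (Σg)² = 25653.36 − 25312.81 = 340.55; nΣh² − (Σh)² = 24014.08 − 23347.84 = 666.24
r = 332.16 / √(340.55 × 666.24) = 332.16 / 476.3277 ≈ 0.697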